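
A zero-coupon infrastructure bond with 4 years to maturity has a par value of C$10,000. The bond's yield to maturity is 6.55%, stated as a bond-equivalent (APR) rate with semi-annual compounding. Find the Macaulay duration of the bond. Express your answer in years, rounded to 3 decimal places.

4.000 years

A zero-coupon bond has a single cash flow at maturity, so its Macaulay duration equals its maturity: 4 years.
(Equivalently: 8 semi-annual periods ÷ 2 = 4 years.)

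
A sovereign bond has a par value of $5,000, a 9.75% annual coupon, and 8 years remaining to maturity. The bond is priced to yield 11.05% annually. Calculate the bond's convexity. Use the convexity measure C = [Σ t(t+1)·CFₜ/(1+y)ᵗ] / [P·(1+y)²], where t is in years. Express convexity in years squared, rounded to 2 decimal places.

With y = 0.1105:
  t   CF        PV=CF/(1+0.1105)^t    t·PV        t(t+1)·PV
  1       487.50       438.9914       438.9914         877.9829
  2       487.50       395.3097       790.6194       2,371.8583
  3       487.50       355.9745     1,067.9236       4,271.6944
  4       487.50       320.5534     1,282.2135       6,411.0677
  5       487.50       288.6568     1,443.2840       8,659.7043
  6       487.50       259.9341     1,559.6045      10,917.2318
  7       487.50       234.0694     1,638.4859      13,107.8875
  8     5,487.50     2,372.6082    18,980.8657     170,827.7916
  Σ                  4,666.0976    27,201.9883     217,445.2186
P = 4,666.0976.
Convexity = Σ t(t+1)·PV / [P·(1+y)²] = 217,445.2186 / (4,666.0976 × 1.233210) = 37.78844.

37.79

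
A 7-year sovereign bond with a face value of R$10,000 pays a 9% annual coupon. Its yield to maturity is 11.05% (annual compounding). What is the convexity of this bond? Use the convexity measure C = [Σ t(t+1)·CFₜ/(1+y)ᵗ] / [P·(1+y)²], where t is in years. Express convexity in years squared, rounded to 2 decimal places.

31.85

With y = 0.1105:
  t   CF        PV=CF/(1+0.1105)^t    t·PV        t(t+1)·PV
  1       900.00       810.4457       810.4457       1,620.8915
  2       900.00       729.8026     1,459.6051       4,378.8154
  3       900.00       657.1838     1,971.5513       7,886.2051
  4       900.00       591.7909     2,367.1635      11,835.8173
  5       900.00       532.9049     2,664.5244      15,987.1463
  6       900.00       479.8783     2,879.2699      20,154.8895
  7    10,900.00     5,233.5522    36,634.8652     293,078.9215
  Σ                  9,035.5583    48,787.4251     354,942.6867
P = 9,035.5583.
Convexity = Σ t(t+1)·PV / [P·(1+y)²] = 354,942.6867 / (9,035.5583 × 1.233210) = 31.85416.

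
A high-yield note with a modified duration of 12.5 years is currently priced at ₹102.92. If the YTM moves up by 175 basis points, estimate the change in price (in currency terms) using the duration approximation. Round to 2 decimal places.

-₹22.51

Duration approximation: ΔP/P ≈ -D_mod · Δy = -12.5 × (+0.0175) = -0.218750.
ΔP ≈ 102.92 × (-0.218750) = -22.51375.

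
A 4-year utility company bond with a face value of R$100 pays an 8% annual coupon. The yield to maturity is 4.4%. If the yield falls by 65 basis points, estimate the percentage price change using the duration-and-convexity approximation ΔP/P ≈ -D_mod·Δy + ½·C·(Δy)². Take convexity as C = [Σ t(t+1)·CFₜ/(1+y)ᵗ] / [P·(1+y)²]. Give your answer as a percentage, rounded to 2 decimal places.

With y = 0.044:
  t   CF        PV=CF/(1+0.044)^t    t·PV        t(t+1)·PV
  1         8.00         7.6628         7.6628          15.3257
  2         8.00         7.3399        14.6798          44.0393
  3         8.00         7.0305        21.0916          84.3664
  4       108.00        90.9121       363.6485       1,818.2423
  Σ                    112.9454       407.0827       1,961.9737
P = 112.9454; D_Mac = 3.60424 yrs; D_mod = 3.45234 yrs; C = 15.93763.
Duration effect: -3.45234 × (-0.0065) = +0.022440
Convexity effect: 0.5 × 15.93763 × (-0.0065)² = +0.0003367
ΔP/P ≈ +0.022440 + 0.0003367 = +0.022777 = +2.2777%.

+2.28%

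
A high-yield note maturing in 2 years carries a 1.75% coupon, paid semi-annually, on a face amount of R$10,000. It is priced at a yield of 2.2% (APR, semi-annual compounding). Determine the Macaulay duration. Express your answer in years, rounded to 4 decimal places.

Periodic yield y = 0.011. Discount each cash flow and weight by its period:
  t   CF        PV=CF/(1+0.011)^t    t·PV
  1        87.50        86.5480        86.5480
  2        87.50        85.6063       171.2126
  3        87.50        84.6749       254.0246
  4    10,087.50     9,655.5924    38,622.3697
  Σ                  9,912.4216    39,134.1549
Price P = Σ PV = 9,912.4216.
Macaulay duration = Σ(t·PV) / P = 39,134.1549 / 9,912.4216 = 3.94799 half-year periods.
In years: 3.94799 / 2 = 1.97400 years.

1.9740 years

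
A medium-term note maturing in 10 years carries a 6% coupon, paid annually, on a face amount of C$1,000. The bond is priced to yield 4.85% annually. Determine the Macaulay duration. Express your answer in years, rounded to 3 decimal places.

Periodic yield y = 0.0485. Discount each cash flow and weight by its year:
  t   CF        PV=CF/(1+0.0485)^t    t·PV
  1        60.00        57.2246        57.2246
  2        60.00        54.5776       109.1552
  3        60.00        52.0530       156.1591
  4        60.00        49.6452       198.5809
  5        60.00        47.3488       236.7441
  6        60.00        45.1586       270.9517
  7        60.00        43.0697       301.4881
  8        60.00        41.0775       328.6198
  9        60.00        39.1774       352.5964
  10    1,060.00       660.1179     6,601.1791
  Σ                  1,089.4504     8,612.6990
Price P = Σ PV = 1,089.4504.
Macaulay duration = Σ(t·PV) / P = 8,612.6990 / 1,089.4504 = 7.90555 years.

7.906 years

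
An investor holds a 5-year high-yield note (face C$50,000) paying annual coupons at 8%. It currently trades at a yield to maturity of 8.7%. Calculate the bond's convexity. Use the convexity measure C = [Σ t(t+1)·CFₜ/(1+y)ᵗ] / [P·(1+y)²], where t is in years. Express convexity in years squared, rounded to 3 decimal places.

20.708

With y = 0.087:
  t   CF        PV=CF/(1+0.087)^t    t·PV        t(t+1)·PV
  1     4,000.00     3,679.8528     3,679.8528       7,359.7056
  2     4,000.00     3,385.3292     6,770.6583      20,311.9750
  3     4,000.00     3,114.3783     9,343.1348      37,372.5391
  4     4,000.00     2,865.1134    11,460.4536      57,302.2679
  5    54,000.00    35,583.2850   177,916.4251   1,067,498.5508
  Σ                 48,627.9587   209,170.5246   1,189,845.0384
P = 48,627.9587.
Convexity = Σ t(t+1)·PV / [P·(1+y)²] = 1,189,845.0384 / (48,627.9587 × 1.181569) = 20.70834.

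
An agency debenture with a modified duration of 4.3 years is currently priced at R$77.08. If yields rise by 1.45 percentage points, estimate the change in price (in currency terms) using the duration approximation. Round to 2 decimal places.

-R$4.81

Duration approximation: ΔP/P ≈ -D_mod · Δy = -4.3 × (+0.0145) = -0.062350.
ΔP ≈ 77.08 × (-0.062350) = -4.805938.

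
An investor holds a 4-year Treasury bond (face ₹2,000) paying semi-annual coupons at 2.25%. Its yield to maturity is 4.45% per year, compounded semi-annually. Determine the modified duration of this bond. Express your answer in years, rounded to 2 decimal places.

3.76 years

Periodic yield y = 0.02225. First find Macaulay duration:
  t   CF        PV=CF/(1+0.02225)^t    t·PV
  1        22.50        22.0103        22.0103
  2        22.50        21.5312        43.0624
  3        22.50        21.0626        63.1877
  4        22.50        20.6041        82.4165
  5        22.50        20.1557       100.7783
  6        22.50        19.7170       118.3017
  7        22.50        19.2878       135.0146
  8     2,022.50     1,696.0224    13,568.1790
  Σ                  1,840.3909    14,132.9504
P = 1,840.3909; Macaulay duration = 14,132.9504 / 1,840.3909 = 7.67932 half-year periods = 3.83966 years.
Modified duration = D_Mac / (1 + y) = 3.83966 / 1.02225 = 3.75609 years.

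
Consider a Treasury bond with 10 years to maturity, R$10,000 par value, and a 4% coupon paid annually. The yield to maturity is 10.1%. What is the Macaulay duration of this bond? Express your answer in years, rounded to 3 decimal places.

Periodic yield y = 0.101. Discount each cash flow and weight by its year:
  t   CF        PV=CF/(1+0.101)^t    t·PV
  1       400.00       363.3061       363.3061
  2       400.00       329.9783       659.9566
  3       400.00       299.7078       899.1234
  4       400.00       272.2142     1,088.8566
  5       400.00       247.2427     1,236.2133
  6       400.00       224.5619     1,347.3714
  7       400.00       203.9618     1,427.7323
  8       400.00       185.2514     1,482.0110
  9       400.00       168.2574     1,514.3164
  10   10,400.00     3,973.3804    39,733.8044
  Σ                  6,267.8618    49,752.6915
Price P = Σ PV = 6,267.8618.
Macaulay duration = Σ(t·PV) / P = 49,752.6915 / 6,267.8618 = 7.93775 years.

7.938 years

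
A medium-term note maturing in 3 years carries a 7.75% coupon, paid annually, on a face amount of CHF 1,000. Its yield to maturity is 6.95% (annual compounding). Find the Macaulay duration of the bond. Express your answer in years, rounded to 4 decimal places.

Periodic yield y = 0.0695. Discount each cash flow and weight by its year:
  t   CF        PV=CF/(1+0.0695)^t    t·PV
  1        77.50        72.4638        72.4638
  2        77.50        67.7548       135.5096
  3     1,077.50       880.7951     2,642.3854
  Σ                  1,021.0137     2,850.3588
Price P = Σ PV = 1,021.0137.
Macaulay duration = Σ(t·PV) / P = 2,850.3588 / 1,021.0137 = 2.79169 years.

2.7917 years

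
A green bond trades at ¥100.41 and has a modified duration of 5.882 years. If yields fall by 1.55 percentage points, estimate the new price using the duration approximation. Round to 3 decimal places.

¥109.564

Duration approximation: ΔP/P ≈ -D_mod · Δy = -5.882 × (-0.0155) = +0.091171.
New price ≈ 100.41 × (1 + 0.091171) = 109.56448011.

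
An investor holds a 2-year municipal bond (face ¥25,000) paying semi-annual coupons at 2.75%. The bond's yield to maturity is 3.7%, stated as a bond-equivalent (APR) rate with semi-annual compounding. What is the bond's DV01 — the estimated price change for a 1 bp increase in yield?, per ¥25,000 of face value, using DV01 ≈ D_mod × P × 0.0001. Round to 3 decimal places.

Periodic yield y = 0.0185.
  t   CF        PV=CF/(1+0.0185)^t    t·PV
  1       343.75       337.5061       337.5061
  2       343.75       331.3757       662.7514
  3       343.75       325.3566       976.0698
  4    25,343.75    23,551.9431    94,207.7722
  Σ                 24,546.1815    96,184.0995
P = 24,546.1815; D_Mac = 3.91850 half-year periods = 1.95925 yrs; D_mod = 1.92366 yrs.
DV01 ≈ 1.92366 × 24,546.1815 × 0.0001 = 4.721851.

¥4.722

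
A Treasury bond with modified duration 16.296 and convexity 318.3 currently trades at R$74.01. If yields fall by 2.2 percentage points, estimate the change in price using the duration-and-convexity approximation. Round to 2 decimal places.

Duration effect: -D_mod·Δy = -16.296 × (-0.022) = +0.358512
Convexity effect: ½·C·(Δy)² = 0.5 × 318.3 × (-0.022)² = +0.0770286
ΔP/P ≈ +0.358512 + 0.0770286 = +0.4355406
ΔP ≈ 74.01 × (+0.4355406) = +32.234359806.

+R$32.23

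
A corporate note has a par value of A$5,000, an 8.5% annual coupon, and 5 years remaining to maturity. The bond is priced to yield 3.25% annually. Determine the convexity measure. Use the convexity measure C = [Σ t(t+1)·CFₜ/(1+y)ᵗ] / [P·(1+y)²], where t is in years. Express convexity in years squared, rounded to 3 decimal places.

23.327

With y = 0.0325:
  t   CF        PV=CF/(1+0.0325)^t    t·PV        t(t+1)·PV
  1       425.00       411.6223       411.6223         823.2446
  2       425.00       398.6656       797.3313       2,391.9939
  3       425.00       386.1168     1,158.3505       4,633.4021
  4       425.00       373.9630     1,495.8522       7,479.2609
  5     5,425.00     4,623.2720    23,116.3598     138,698.1587
  Σ                  6,193.6398    26,979.5161     154,026.0602
P = 6,193.6398.
Convexity = Σ t(t+1)·PV / [P·(1+y)²] = 154,026.0602 / (6,193.6398 × 1.066056) = 23.32750.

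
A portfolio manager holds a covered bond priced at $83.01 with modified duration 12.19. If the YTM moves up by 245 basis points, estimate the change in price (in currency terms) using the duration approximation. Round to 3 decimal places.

-$24.791

Duration approximation: ΔP/P ≈ -D_mod · Δy = -12.19 × (+0.0245) = -0.298655.
ΔP ≈ 83.01 × (-0.298655) = -24.79135155.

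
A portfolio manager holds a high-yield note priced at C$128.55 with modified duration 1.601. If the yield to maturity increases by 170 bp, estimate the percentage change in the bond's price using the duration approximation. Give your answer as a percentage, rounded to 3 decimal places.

-2.722%

Duration approximation: ΔP/P ≈ -D_mod · Δy = -1.601 × (+0.017) = -0.027217.
As a percentage: -2.7217%.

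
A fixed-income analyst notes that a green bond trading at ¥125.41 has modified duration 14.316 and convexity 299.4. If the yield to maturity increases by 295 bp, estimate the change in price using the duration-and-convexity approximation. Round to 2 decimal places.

-¥36.63

Duration effect: -D_mod·Δy = -14.316 × (+0.0295) = -0.422322
Convexity effect: ½·C·(Δy)² = 0.5 × 299.4 × (0.0295)² = +0.130276425
ΔP/P ≈ -0.422322 + 0.130276425 = -0.292045575
ΔP ≈ 125.41 × (-0.292045575) = -36.62543556075.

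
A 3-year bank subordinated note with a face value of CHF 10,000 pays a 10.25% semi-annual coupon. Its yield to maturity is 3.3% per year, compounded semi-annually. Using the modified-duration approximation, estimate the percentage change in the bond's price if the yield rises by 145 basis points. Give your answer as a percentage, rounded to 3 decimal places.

-3.838%

Periodic yield y = 0.0165. Modified duration first:
  t   CF        PV=CF/(1+0.0165)^t    t·PV
  1       512.50       504.1810       504.1810
  2       512.50       495.9971       991.9941
  3       512.50       487.9460     1,463.8379
  4       512.50       480.0255     1,920.1021
  5       512.50       472.2337     2,361.1684
  6    10,512.50     9,529.3156    57,175.8937
  Σ                 11,969.6988    64,417.1772
P = 11,969.6988; D_Mac = 5.38169 half-year periods = 2.69084 yrs; D_mod = 2.69084/(1+0.0165) = 2.64717 yrs.
ΔP/P ≈ -D_mod · Δy = -2.64717 × (+0.0145) = -0.038384 = -3.8384%.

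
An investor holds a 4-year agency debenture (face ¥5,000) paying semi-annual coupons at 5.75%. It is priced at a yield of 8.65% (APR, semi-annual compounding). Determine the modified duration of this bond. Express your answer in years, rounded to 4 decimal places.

3.4572 years

Periodic yield y = 0.04325. First find Macaulay duration:
  t   CF        PV=CF/(1+0.04325)^t    t·PV
  1       143.75       137.7906       137.7906
  2       143.75       132.0782       264.1564
  3       143.75       126.6026       379.8078
  4       143.75       121.3541       485.4162
  5       143.75       116.3231       581.6154
  6       143.75       111.5007       669.0040
  7       143.75       106.8782       748.1473
  8     5,143.75     3,665.8332    29,326.6660
  Σ                  4,518.3606    32,592.6037
P = 4,518.3606; Macaulay duration = 32,592.6037 / 4,518.3606 = 7.21337 half-year periods = 3.60668 years.
Modified duration = D_Mac / (1 + y) = 3.60668 / 1.04325 = 3.45716 years.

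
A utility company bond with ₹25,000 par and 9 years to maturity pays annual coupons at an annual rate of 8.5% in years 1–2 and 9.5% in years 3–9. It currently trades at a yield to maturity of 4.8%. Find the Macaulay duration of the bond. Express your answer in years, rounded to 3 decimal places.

Periodic yield y = 0.048. Discount each cash flow and weight by its year:
  t   CF        PV=CF/(1+0.048)^t    t·PV
  1     2,125.00     2,027.6718     2,027.6718
  2     2,125.00     1,934.8013     3,869.6026
  3     2,375.00     2,063.3826     6,190.1478
  4     2,375.00     1,968.8765     7,875.5061
  5     2,375.00     1,878.6990     9,393.4949
  6     2,375.00     1,792.6517    10,755.9102
  7     2,375.00     1,710.5455    11,973.8186
  8     2,375.00     1,632.1999    13,057.5994
  9    27,375.00    17,951.5761   161,564.1847
  Σ                 32,960.4044   226,707.9362
Price P = Σ PV = 32,960.4044.
Macaulay duration = Σ(t·PV) / P = 226,707.9362 / 32,960.4044 = 6.87819 years.

6.878 years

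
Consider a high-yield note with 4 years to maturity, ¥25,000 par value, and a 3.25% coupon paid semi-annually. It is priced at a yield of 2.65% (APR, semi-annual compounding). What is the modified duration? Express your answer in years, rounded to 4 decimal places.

3.7366 years

Periodic yield y = 0.01325. First find Macaulay duration:
  t   CF        PV=CF/(1+0.01325)^t    t·PV
  1       406.25       400.9376       400.9376
  2       406.25       395.6946       791.3892
  3       406.25       390.5202     1,171.5607
  4       406.25       385.4135     1,541.6540
  5       406.25       380.3736     1,901.8678
  6       406.25       375.3995     2,252.3971
  7       406.25       370.4905     2,593.4336
  8    25,406.25    22,866.9198   182,935.3581
  Σ                 25,565.7493   193,588.5980
P = 25,565.7493; Macaulay duration = 193,588.5980 / 25,565.7493 = 7.57219 half-year periods = 3.78609 years.
Modified duration = D_Mac / (1 + y) = 3.78609 / 1.01325 = 3.73658 years.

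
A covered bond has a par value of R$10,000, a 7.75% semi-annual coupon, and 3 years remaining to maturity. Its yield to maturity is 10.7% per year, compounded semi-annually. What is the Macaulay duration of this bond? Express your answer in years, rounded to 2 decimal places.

Periodic yield y = 0.0535. Discount each cash flow and weight by its period:
  t   CF        PV=CF/(1+0.0535)^t    t·PV
  1       387.50       367.8215       367.8215
  2       387.50       349.1424       698.2849
  3       387.50       331.4119       994.2357
  4       387.50       314.5818     1,258.3271
  5       387.50       298.6063     1,493.0316
  6    10,387.50     7,598.0789    45,588.4732
  Σ                  9,259.6428    50,400.1740
Price P = Σ PV = 9,259.6428.
Macaulay duration = Σ(t·PV) / P = 50,400.1740 / 9,259.6428 = 5.44299 half-year periods.
In years: 5.44299 / 2 = 2.72150 years.

2.72 years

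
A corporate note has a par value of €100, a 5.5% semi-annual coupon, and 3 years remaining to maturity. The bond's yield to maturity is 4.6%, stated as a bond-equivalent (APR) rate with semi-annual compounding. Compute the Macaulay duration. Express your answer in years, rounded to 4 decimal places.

Periodic yield y = 0.023. Discount each cash flow and weight by its period:
  t   CF        PV=CF/(1+0.023)^t    t·PV
  1         2.75         2.6882         2.6882
  2         2.75         2.6277         5.2555
  3         2.75         2.5687         7.7060
  4         2.75         2.5109        10.0436
  5         2.75         2.4545        12.2723
  6       102.75        89.6454       537.8724
  Σ                    102.4953       575.8379
Price P = Σ PV = 102.4953.
Macaulay duration = Σ(t·PV) / P = 575.8379 / 102.4953 = 5.61819 half-year periods.
In years: 5.61819 / 2 = 2.80909 years.

2.8091 years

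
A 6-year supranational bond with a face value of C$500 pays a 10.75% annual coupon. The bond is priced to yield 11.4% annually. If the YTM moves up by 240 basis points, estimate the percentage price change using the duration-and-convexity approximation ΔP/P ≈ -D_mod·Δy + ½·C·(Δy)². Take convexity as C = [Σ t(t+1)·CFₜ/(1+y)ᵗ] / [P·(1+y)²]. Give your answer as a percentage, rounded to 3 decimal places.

With y = 0.114:
  t   CF        PV=CF/(1+0.114)^t    t·PV        t(t+1)·PV
  1        53.75        48.2496        48.2496          96.4991
  2        53.75        43.3120        86.6240         259.8719
  3        53.75        38.8797       116.6391         466.5564
  4        53.75        34.9010       139.6039         698.0197
  5        53.75        31.3294       156.6472         939.8829
  6       553.75       289.7361     1,738.4165      12,168.9158
  Σ                    486.4077     2,286.1803      14,629.7458
P = 486.4077; D_Mac = 4.70013 yrs; D_mod = 4.21915 yrs; C = 24.23628.
Duration effect: -4.21915 × (+0.024) = -0.101260
Convexity effect: 0.5 × 24.23628 × (0.024)² = +0.0069800
ΔP/P ≈ -0.101260 + 0.0069800 = -0.094280 = -9.4280%.

-9.428%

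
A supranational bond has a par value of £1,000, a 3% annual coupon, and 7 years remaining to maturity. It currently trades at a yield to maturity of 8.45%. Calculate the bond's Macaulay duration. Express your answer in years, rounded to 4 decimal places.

6.2907 years

Periodic yield y = 0.0845. Discount each cash flow and weight by its year:
  t   CF        PV=CF/(1+0.0845)^t    t·PV
  1        30.00        27.6625        27.6625
  2        30.00        25.5072        51.0143
  3        30.00        23.5197        70.5592
  4        30.00        21.6872        86.7487
  5        30.00        19.9974        99.9870
  6        30.00        18.4393       110.6357
  7     1,030.00       583.7546     4,086.2823
  Σ                    720.5679     4,532.8898
Price P = Σ PV = 720.5679.
Macaulay duration = Σ(t·PV) / P = 4,532.8898 / 720.5679 = 6.29072 years.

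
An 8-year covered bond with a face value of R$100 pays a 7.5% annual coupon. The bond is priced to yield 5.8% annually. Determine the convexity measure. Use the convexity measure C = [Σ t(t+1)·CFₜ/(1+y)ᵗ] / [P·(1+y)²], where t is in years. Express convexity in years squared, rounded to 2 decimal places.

With y = 0.058:
  t   CF        PV=CF/(1+0.058)^t    t·PV        t(t+1)·PV
  1         7.50         7.0888         7.0888          14.1777
  2         7.50         6.7002        13.4005          40.2014
  3         7.50         6.3329        18.9988          75.9951
  4         7.50         5.9858        23.9430         119.7150
  5         7.50         5.6576        28.2880         169.7283
  6         7.50         5.3475        32.0847         224.5932
  7         7.50         5.0543        35.3801         283.0412
  8       107.50        68.4736       547.7888       4,930.0988
  Σ                    110.6407       706.9728       5,857.5506
P = 110.6407.
Convexity = Σ t(t+1)·PV / [P·(1+y)²] = 5,857.5506 / (110.6407 × 1.119364) = 47.29658.

47.30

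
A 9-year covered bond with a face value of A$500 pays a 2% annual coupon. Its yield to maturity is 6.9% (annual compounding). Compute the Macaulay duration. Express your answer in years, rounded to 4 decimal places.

Periodic yield y = 0.069. Discount each cash flow and weight by its year:
  t   CF        PV=CF/(1+0.069)^t    t·PV
  1        10.00         9.3545         9.3545
  2        10.00         8.7507        17.5015
  3        10.00         8.1859        24.5577
  4        10.00         7.6575        30.6302
  5        10.00         7.1633        35.8164
  6        10.00         6.7009        40.2055
  7        10.00         6.2684        43.8787
  8        10.00         5.8638        46.9103
  9       510.00       279.7505     2,517.7543
  Σ                    339.6956     2,766.6090
Price P = Σ PV = 339.6956.
Macaulay duration = Σ(t·PV) / P = 2,766.6090 / 339.6956 = 8.14438 years.

8.1444 years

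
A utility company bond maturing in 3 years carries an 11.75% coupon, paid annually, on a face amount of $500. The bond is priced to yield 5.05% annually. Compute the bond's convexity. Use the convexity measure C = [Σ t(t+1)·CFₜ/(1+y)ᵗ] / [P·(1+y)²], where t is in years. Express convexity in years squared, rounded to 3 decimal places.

9.527

With y = 0.0505:
  t   CF        PV=CF/(1+0.0505)^t    t·PV        t(t+1)·PV
  1        58.75        55.9257        55.9257         111.8515
  2        58.75        53.2373       106.4745         319.4236
  3       558.75       481.9804     1,445.9412       5,783.7646
  Σ                    591.1434     1,608.3414       6,215.0397
P = 591.1434.
Convexity = Σ t(t+1)·PV / [P·(1+y)²] = 6,215.0397 / (591.1434 × 1.103550) = 9.52706.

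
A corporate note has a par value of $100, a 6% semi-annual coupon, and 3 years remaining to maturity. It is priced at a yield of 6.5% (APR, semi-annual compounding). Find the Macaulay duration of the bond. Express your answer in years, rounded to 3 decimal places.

Periodic yield y = 0.0325. Discount each cash flow and weight by its period:
  t   CF        PV=CF/(1+0.0325)^t    t·PV
  1         3.00         2.9056         2.9056
  2         3.00         2.8141         5.6282
  3         3.00         2.7255         8.1766
  4         3.00         2.6397        10.5590
  5         3.00         2.5566        12.7832
  6       103.00        85.0153       510.0915
  Σ                     98.6569       550.1441
Price P = Σ PV = 98.6569.
Macaulay duration = Σ(t·PV) / P = 550.1441 / 98.6569 = 5.57634 half-year periods.
In years: 5.57634 / 2 = 2.78817 years.

2.788 years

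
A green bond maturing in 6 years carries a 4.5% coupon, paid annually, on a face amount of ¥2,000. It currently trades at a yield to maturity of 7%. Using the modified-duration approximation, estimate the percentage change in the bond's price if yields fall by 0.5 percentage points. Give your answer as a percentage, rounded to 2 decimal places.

Periodic yield y = 0.07. Modified duration first:
  t   CF        PV=CF/(1+0.07)^t    t·PV
  1        90.00        84.1121        84.1121
  2        90.00        78.6095       157.2190
  3        90.00        73.4668       220.4004
  4        90.00        68.6606       274.6423
  5        90.00        64.1688       320.8438
  6     2,090.00     1,392.6552     8,355.9315
  Σ                  1,761.6730     9,413.1491
P = 1,761.6730; D_Mac = 5.34330 yrs; D_mod = 5.34330/(1+0.07) = 4.99374 yrs.
ΔP/P ≈ -D_mod · Δy = -4.99374 × (-0.005) = +0.024969 = +2.4969%.

+2.50%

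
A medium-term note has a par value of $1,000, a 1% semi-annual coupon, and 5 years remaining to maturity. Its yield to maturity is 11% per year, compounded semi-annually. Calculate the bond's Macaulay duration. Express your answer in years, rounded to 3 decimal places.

4.851 years

Periodic yield y = 0.055. Discount each cash flow and weight by its period:
  t   CF        PV=CF/(1+0.055)^t    t·PV
  1         5.00         4.7393         4.7393
  2         5.00         4.4923         8.9845
  3         5.00         4.2581        12.7742
  4         5.00         4.0361        16.1443
  5         5.00         3.8257        19.1284
  6         5.00         3.6262        21.7574
  7         5.00         3.4372        24.0603
  8         5.00         3.2580        26.0640
  9         5.00         3.0881        27.7933
  10    1,005.00       588.3577     5,883.5773
  Σ                    623.1187     6,045.0230
Price P = Σ PV = 623.1187.
Macaulay duration = Σ(t·PV) / P = 6,045.0230 / 623.1187 = 9.70124 half-year periods.
In years: 9.70124 / 2 = 4.85062 years.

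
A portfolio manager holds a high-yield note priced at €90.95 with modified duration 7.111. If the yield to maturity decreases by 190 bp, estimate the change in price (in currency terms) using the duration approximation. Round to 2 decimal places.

+€12.29

Duration approximation: ΔP/P ≈ -D_mod · Δy = -7.111 × (-0.019) = +0.135109.
ΔP ≈ 90.95 × (+0.135109) = +12.28816355.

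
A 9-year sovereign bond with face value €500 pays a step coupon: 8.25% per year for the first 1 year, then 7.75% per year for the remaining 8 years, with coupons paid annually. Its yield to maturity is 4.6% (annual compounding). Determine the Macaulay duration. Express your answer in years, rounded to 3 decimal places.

7.013 years

Periodic yield y = 0.046. Discount each cash flow and weight by its year:
  t   CF        PV=CF/(1+0.046)^t    t·PV
  1        41.25        39.4359        39.4359
  2        38.75        35.4167        70.8334
  3        38.75        33.8592       101.5776
  4        38.75        32.3702       129.4807
  5        38.75        30.9466       154.7331
  6        38.75        29.5857       177.5141
  7        38.75        28.2846       197.9921
  8        38.75        27.0407       216.3257
  9       538.75       359.4199     3,234.7791
  Σ                    616.3596     4,322.6719
Price P = Σ PV = 616.3596.
Macaulay duration = Σ(t·PV) / P = 4,322.6719 / 616.3596 = 7.01323 years.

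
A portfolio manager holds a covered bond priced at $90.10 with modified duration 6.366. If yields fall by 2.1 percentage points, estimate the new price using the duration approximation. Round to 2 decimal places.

$102.15

Duration approximation: ΔP/P ≈ -D_mod · Δy = -6.366 × (-0.021) = +0.133686.
New price ≈ 90.10 × (1 + 0.133686) = 102.1451086.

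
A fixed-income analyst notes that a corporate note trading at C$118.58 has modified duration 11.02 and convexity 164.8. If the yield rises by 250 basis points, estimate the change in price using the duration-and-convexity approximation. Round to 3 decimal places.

-C$26.562

Duration effect: -D_mod·Δy = -11.02 × (+0.025) = -0.275500
Convexity effect: ½·C·(Δy)² = 0.5 × 164.8 × (0.025)² = +0.0515000
ΔP/P ≈ -0.275500 + 0.0515000 = -0.224000
ΔP ≈ 118.58 × (-0.224000) = -26.56192.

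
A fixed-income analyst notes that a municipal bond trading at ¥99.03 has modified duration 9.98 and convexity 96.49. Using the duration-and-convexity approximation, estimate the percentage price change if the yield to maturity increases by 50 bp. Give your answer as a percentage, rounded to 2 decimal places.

-4.87%

Duration effect: -D_mod·Δy = -9.98 × (+0.005) = -0.049900
Convexity effect: ½·C·(Δy)² = 0.5 × 96.49 × (0.005)² = +0.001206125
ΔP/P ≈ -0.049900 + 0.001206125 = -0.048693875
= -4.8693875%.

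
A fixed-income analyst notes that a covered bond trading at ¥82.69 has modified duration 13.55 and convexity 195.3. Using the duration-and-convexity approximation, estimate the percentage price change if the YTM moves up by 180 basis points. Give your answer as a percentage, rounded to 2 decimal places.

Duration effect: -D_mod·Δy = -13.55 × (+0.018) = -0.243900
Convexity effect: ½·C·(Δy)² = 0.5 × 195.3 × (0.018)² = +0.0316386
ΔP/P ≈ -0.243900 + 0.0316386 = -0.2122614
= -21.22614%.

-21.23%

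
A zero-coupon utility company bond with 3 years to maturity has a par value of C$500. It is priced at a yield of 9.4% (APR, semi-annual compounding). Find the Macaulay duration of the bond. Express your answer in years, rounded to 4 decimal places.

A zero-coupon bond has a single cash flow at maturity, so its Macaulay duration equals its maturity: 3 years.
(Equivalently: 6 semi-annual periods ÷ 2 = 3 years.)

3.0000 years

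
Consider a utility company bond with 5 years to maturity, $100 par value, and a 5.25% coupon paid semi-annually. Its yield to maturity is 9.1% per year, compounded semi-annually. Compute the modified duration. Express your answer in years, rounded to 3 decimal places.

4.214 years

Periodic yield y = 0.0455. First find Macaulay duration:
  t   CF        PV=CF/(1+0.0455)^t    t·PV
  1        2.625         2.5108         2.5108
  2        2.625         2.4015         4.8030
  3        2.625         2.2970         6.8909
  4        2.625         2.1970         8.7881
  5        2.625         2.1014        10.5070
  6        2.625         2.0099        12.0597
  7        2.625         1.9225        13.4573
  8        2.625         1.8388        14.7105
  9        2.625         1.7588        15.8291
  10     102.625        65.7677       657.6772
  Σ                     84.8054       747.2336
P = 84.8054; Macaulay duration = 747.2336 / 84.8054 = 8.81116 half-year periods = 4.40558 years.
Modified duration = D_Mac / (1 + y) = 4.40558 / 1.0455 = 4.21385 years.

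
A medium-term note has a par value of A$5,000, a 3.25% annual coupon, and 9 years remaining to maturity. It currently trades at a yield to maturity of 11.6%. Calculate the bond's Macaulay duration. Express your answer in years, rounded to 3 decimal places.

7.486 years

Periodic yield y = 0.116. Discount each cash flow and weight by its year:
  t   CF        PV=CF/(1+0.116)^t    t·PV
  1       162.50       145.6093       145.6093
  2       162.50       130.4743       260.9486
  3       162.50       116.9125       350.7374
  4       162.50       104.7603       419.0411
  5       162.50        93.8712       469.3560
  6       162.50        84.1140       504.6839
  7       162.50        75.3710       527.5967
  8       162.50        67.5367       540.2936
  9     5,162.50     1,922.5707    17,303.1361
  Σ                  2,741.2198    20,521.4026
Price P = Σ PV = 2,741.2198.
Macaulay duration = Σ(t·PV) / P = 20,521.4026 / 2,741.2198 = 7.48623 years.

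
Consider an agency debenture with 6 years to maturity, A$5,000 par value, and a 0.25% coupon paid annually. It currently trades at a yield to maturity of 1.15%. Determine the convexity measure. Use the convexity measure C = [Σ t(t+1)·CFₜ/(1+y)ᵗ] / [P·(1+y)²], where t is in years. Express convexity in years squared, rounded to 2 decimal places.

40.70

With y = 0.0115:
  t   CF        PV=CF/(1+0.0115)^t    t·PV        t(t+1)·PV
  1        12.50        12.3579        12.3579          24.7158
  2        12.50        12.2174        24.4348          73.3043
  3        12.50        12.0785        36.2354         144.9418
  4        12.50        11.9412        47.7646         238.8232
  5        12.50        11.8054        59.0270         354.1619
  6     5,012.50     4,680.1424    28,080.8541     196,565.9788
  Σ                  4,740.5427    28,260.6738     197,401.9258
P = 4,740.5427.
Convexity = Σ t(t+1)·PV / [P·(1+y)²] = 197,401.9258 / (4,740.5427 × 1.023132) = 40.69973.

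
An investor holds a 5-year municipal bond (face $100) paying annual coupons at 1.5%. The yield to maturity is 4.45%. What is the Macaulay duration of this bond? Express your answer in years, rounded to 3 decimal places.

4.842 years

Periodic yield y = 0.0445. Discount each cash flow and weight by its year:
  t   CF        PV=CF/(1+0.0445)^t    t·PV
  1         1.50         1.4361         1.4361
  2         1.50         1.3749         2.7498
  3         1.50         1.3163         3.9490
  4         1.50         1.2603         5.0410
  5       101.50        81.6439       408.2196
  Σ                     87.0315       421.3955
Price P = Σ PV = 87.0315.
Macaulay duration = Σ(t·PV) / P = 421.3955 / 87.0315 = 4.84187 years.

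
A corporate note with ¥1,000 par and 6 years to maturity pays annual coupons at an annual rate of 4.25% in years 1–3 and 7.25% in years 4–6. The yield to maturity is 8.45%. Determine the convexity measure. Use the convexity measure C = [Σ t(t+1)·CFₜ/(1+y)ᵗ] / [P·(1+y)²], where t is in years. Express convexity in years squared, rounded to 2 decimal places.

30.23

With y = 0.0845:
  t   CF        PV=CF/(1+0.0845)^t    t·PV        t(t+1)·PV
  1        42.50        39.1886        39.1886          78.3771
  2        42.50        36.1351        72.2703         216.8109
  3        42.50        33.3196        99.9589         399.8356
  4        72.50        52.4107       209.6427       1,048.2136
  5        72.50        48.3270       241.6352       1,449.8113
  6     1,072.50       659.2042     3,955.2252      27,686.5762
  Σ                    868.5853     4,617.9209      30,879.6247
P = 868.5853.
Convexity = Σ t(t+1)·PV / [P·(1+y)²] = 30,879.6247 / (868.5853 × 1.176140) = 30.22738.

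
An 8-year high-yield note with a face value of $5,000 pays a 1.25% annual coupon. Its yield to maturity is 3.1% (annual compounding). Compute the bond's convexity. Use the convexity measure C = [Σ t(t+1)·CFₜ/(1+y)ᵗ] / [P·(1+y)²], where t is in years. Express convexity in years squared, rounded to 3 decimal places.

With y = 0.031:
  t   CF        PV=CF/(1+0.031)^t    t·PV        t(t+1)·PV
  1        62.50        60.6208        60.6208         121.2415
  2        62.50        58.7980       117.5960         352.7881
  3        62.50        57.0301       171.0903         684.3610
  4        62.50        55.3153       221.2612       1,106.3062
  5        62.50        53.6521       268.2605       1,609.5629
  6        62.50        52.0389       312.2333       2,185.6334
  7        62.50        50.4742       353.3193       2,826.5547
  8     5,062.50     3,965.4795    31,723.8364     285,514.5272
  Σ                  4,353.4089    33,228.2178     294,400.9750
P = 4,353.4089.
Convexity = Σ t(t+1)·PV / [P·(1+y)²] = 294,400.9750 / (4,353.4089 × 1.062961) = 63.61982.

63.620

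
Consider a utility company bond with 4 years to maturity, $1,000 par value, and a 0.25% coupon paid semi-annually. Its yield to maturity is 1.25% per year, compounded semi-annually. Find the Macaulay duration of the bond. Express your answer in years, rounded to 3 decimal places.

3.982 years

Periodic yield y = 0.00625. Discount each cash flow and weight by its period:
  t   CF        PV=CF/(1+0.00625)^t    t·PV
  1         1.25         1.2422         1.2422
  2         1.25         1.2345         2.4690
  3         1.25         1.2269         3.6806
  4         1.25         1.2192         4.8769
  5         1.25         1.2117         6.0583
  6         1.25         1.2041         7.2248
  7         1.25         1.1967         8.3766
  8     1,001.25       952.5667     7,620.5334
  Σ                    961.1020     7,654.4618
Price P = Σ PV = 961.1020.
Macaulay duration = Σ(t·PV) / P = 7,654.4618 / 961.1020 = 7.96426 half-year periods.
In years: 7.96426 / 2 = 3.98213 years.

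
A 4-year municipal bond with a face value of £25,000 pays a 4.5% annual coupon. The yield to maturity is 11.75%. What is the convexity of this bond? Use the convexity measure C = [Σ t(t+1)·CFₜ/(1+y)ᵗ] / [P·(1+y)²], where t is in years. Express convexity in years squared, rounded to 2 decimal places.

With y = 0.1175:
  t   CF        PV=CF/(1+0.1175)^t    t·PV        t(t+1)·PV
  1     1,125.00     1,006.7114     1,006.7114       2,013.4228
  2     1,125.00       900.8603     1,801.7206       5,405.1619
  3     1,125.00       806.1390     2,418.4170       9,673.6679
  4    26,125.00    16,751.9810    67,007.9240     335,039.6201
  Σ                 19,465.6917    72,234.7730     352,131.8727
P = 19,465.6917.
Convexity = Σ t(t+1)·PV / [P·(1+y)²] = 352,131.8727 / (19,465.6917 × 1.248806) = 14.48573.

14.49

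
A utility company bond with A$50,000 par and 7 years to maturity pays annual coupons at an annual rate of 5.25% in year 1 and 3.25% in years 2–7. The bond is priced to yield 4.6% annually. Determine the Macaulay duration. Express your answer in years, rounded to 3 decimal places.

Periodic yield y = 0.046. Discount each cash flow and weight by its year:
  t   CF        PV=CF/(1+0.046)^t    t·PV
  1     2,625.00     2,509.5602     2,509.5602
  2     1,625.00     1,485.2173     2,970.4346
  3     1,625.00     1,419.9018     4,259.7054
  4     1,625.00     1,357.4587     5,429.8348
  5     1,625.00     1,297.7617     6,488.8083
  6     1,625.00     1,240.6899     7,444.1396
  7    51,625.00    37,682.3755   263,776.6285
  Σ                 46,992.9651   292,879.1115
Price P = Σ PV = 46,992.9651.
Macaulay duration = Σ(t·PV) / P = 292,879.1115 / 46,992.9651 = 6.23240 years.

6.232 years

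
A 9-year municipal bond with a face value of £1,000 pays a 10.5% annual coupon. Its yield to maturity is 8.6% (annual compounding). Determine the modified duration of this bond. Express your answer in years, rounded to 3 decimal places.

5.887 years

Periodic yield y = 0.086. First find Macaulay duration:
  t   CF        PV=CF/(1+0.086)^t    t·PV
  1       105.00        96.6851        96.6851
  2       105.00        89.0286       178.0572
  3       105.00        81.9785       245.9354
  4       105.00        75.4866       301.9465
  5       105.00        69.5089       347.5443
  6       105.00        64.0045       384.0269
  7       105.00        58.9360       412.5519
  8       105.00        54.2689       434.1509
  9     1,105.00       525.8887     4,732.9984
  Σ                  1,115.7857     7,133.8966
P = 1,115.7857; Macaulay duration = 7,133.8966 / 1,115.7857 = 6.39361 years.
Modified duration = D_Mac / (1 + y) = 6.39361 / 1.086 = 5.88730 years.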